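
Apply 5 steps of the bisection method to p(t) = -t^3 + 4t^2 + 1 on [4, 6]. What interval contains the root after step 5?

[4, 4.0625]

midpoint 5: p = -24 < 0 → [4, 5]
midpoint 4.5: p = -9.125 < 0 → [4, 4.5]
midpoint 4.25: p = -3.515625 < 0 → [4, 4.25]
midpoint 4.125: p = -1.127 < 0 → [4, 4.125]
midpoint 4.0625: p = -0.0315 < 0 → [4, 4.0625]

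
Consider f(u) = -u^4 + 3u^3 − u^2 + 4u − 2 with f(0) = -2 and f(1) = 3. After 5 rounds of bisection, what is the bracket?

f(0.5) = 0.0625 > 0, so the root lies in [0, 0.5]
f(0.25) = -1.019531 < 0, so the root lies in [0.25, 0.5]
f(0.375) = -0.502197 < 0, so the root lies in [0.375, 0.5]
f(0.4375) = -0.2268 < 0, so the root lies in [0.4375, 0.5]
f(0.46875) = -0.084 < 0, so the root lies in [0.46875, 0.5]

[0.46875, 0.5]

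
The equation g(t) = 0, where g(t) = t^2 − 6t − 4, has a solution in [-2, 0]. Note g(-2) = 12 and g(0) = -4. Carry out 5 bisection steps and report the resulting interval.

[-0.625, -0.5625]

m = -1, g(m) = 3 (+); new bracket [-1, 0]
m = -0.5, g(m) = -0.75 (−); new bracket [-1, -0.5]
m = -0.75, g(m) = 1.0625 (+); new bracket [-0.75, -0.5]
m = -0.625, g(m) = 0.1406 (+); new bracket [-0.625, -0.5]
m = -0.5625, g(m) = -0.3086 (−); new bracket [-0.625, -0.5625]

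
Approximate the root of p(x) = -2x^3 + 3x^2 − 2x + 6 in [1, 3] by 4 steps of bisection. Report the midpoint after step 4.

m = 2, p(m) = -2 (−); new bracket [1, 2]
m = 1.5, p(m) = 3 (+); new bracket [1.5, 2]
m = 1.75, p(m) = 0.96875 (+); new bracket [1.75, 2]
m = 1.875, p(m) = -0.3867 (−); new bracket [1.75, 1.875]

1.875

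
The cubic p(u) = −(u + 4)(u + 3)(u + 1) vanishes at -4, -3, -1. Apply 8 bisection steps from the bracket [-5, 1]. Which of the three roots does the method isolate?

-1

u = -2 gives p = 2, positive; keep [-2, 1]
u = -0.5 gives p = -4.375, negative; keep [-2, -0.5]
u = -1.25 gives p = 1.203125, positive; keep [-1.25, -0.5]
u = -0.875 gives p = -0.8301, negative; keep [-1.25, -0.875]
u = -1.0625 gives p = 0.3557, positive; keep [-1.0625, -0.875]
u = -0.96875 gives p = -0.1924, negative; keep [-1.0625, -0.96875]
u = -1.015625 gives p = 0.0925, positive; keep [-1.015625, -0.96875]
u = -0.9921875 gives p = -0.0472, negative; keep [-1.015625, -0.9921875]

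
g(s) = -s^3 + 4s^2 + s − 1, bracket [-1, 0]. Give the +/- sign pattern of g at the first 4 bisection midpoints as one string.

g(-0.5) = -0.375 < 0, so the root lies in [-1, -0.5]
g(-0.75) = 0.921875 > 0, so the root lies in [-0.75, -0.5]
g(-0.625) = 0.181641 > 0, so the root lies in [-0.625, -0.5]
g(-0.5625) = -0.1189 < 0, so the root lies in [-0.625, -0.5625]

-++-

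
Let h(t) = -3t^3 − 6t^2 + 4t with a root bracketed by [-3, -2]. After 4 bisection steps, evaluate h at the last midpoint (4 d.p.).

t = -2.5 gives h = -0.625, negative; keep [-3, -2.5]
t = -2.75 gives h = 6.015625, positive; keep [-2.75, -2.5]
t = -2.625 gives h = 2.419922, positive; keep [-2.625, -2.5]
t = -2.5625 gives h = 0.8308, positive; keep [-2.5625, -2.5]

0.8308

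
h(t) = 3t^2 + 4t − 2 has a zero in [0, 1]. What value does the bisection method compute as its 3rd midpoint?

h(0.5) = 0.75 > 0, so the root lies in [0, 0.5]
h(0.25) = -0.8125 < 0, so the root lies in [0.25, 0.5]
h(0.375) = -0.078125 < 0, so the root lies in [0.375, 0.5]

0.375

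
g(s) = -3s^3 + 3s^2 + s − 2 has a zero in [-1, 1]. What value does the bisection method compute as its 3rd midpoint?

s = 0 gives g = -2, negative; keep [-1, 0]
s = -0.5 gives g = -1.375, negative; keep [-1, -0.5]
s = -0.75 gives g = 0.203125, positive; keep [-0.75, -0.5]

-0.75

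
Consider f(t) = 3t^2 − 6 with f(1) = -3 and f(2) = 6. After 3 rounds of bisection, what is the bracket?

t = 1.5 gives f = 0.75, positive; keep [1, 1.5]
t = 1.25 gives f = -1.3125, negative; keep [1.25, 1.5]
t = 1.375 gives f = -0.328125, negative; keep [1.375, 1.5]

[1.375, 1.5]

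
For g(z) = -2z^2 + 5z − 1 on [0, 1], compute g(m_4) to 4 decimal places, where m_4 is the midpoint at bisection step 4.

-0.1328

g(0.5) = 1 > 0, so the root lies in [0, 0.5]
g(0.25) = 0.125 > 0, so the root lies in [0, 0.25]
g(0.125) = -0.40625 < 0, so the root lies in [0.125, 0.25]
g(0.1875) = -0.1328 < 0, so the root lies in [0.1875, 0.25]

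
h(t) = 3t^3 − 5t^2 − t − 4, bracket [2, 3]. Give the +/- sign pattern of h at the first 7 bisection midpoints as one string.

+++----

h(2.5) = 9.125 > 0, so the root lies in [2, 2.5]
h(2.25) = 2.609375 > 0, so the root lies in [2, 2.25]
h(2.125) = 0.083984 > 0, so the root lies in [2, 2.125]
h(2.0625) = -1.011 < 0, so the root lies in [2.0625, 2.125]
h(2.09375) = -0.477 < 0, so the root lies in [2.09375, 2.125]
h(2.109375) = -0.1999 < 0, so the root lies in [2.109375, 2.125]
h(2.1171875) = -0.0588 < 0, so the root lies in [2.1171875, 2.125]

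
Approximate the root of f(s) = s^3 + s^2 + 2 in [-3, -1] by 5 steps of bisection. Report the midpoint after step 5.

midpoint -2: f = -2 < 0 → [-2, -1]
midpoint -1.5: f = 0.875 > 0 → [-2, -1.5]
midpoint -1.75: f = -0.296875 < 0 → [-1.75, -1.5]
midpoint -1.625: f = 0.3496 > 0 → [-1.75, -1.625]
midpoint -1.6875: f = 0.0422 > 0 → [-1.75, -1.6875]

-1.6875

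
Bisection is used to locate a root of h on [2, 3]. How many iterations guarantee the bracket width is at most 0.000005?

18

Width after n steps is 1/2^n. Need 2^n ≥ 1/0.000005 = 200000.
2^17 = 131072 < 200000 ≤ 2^18 = 262144, so n = 18.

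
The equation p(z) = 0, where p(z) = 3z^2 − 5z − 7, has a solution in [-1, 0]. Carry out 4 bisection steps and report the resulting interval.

p(-0.5) = -3.75 < 0, so the root lies in [-1, -0.5]
p(-0.75) = -1.5625 < 0, so the root lies in [-1, -0.75]
p(-0.875) = -0.328125 < 0, so the root lies in [-1, -0.875]
p(-0.9375) = 0.3242 > 0, so the root lies in [-0.9375, -0.875]

[-0.9375, -0.875]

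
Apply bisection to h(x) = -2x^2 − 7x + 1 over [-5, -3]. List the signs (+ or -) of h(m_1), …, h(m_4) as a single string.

-+-+

m = -4, h(m) = -3 (−); new bracket [-4, -3]
m = -3.5, h(m) = 1 (+); new bracket [-4, -3.5]
m = -3.75, h(m) = -0.875 (−); new bracket [-3.75, -3.5]
m = -3.625, h(m) = 0.0938 (+); new bracket [-3.75, -3.625]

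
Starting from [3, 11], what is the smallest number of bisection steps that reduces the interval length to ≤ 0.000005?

Width after n steps is 8/2^n. Need 2^n ≥ 8/0.000005 = 1600000.
2^20 = 1048576 < 1600000 ≤ 2^21 = 2097152, so n = 21.

21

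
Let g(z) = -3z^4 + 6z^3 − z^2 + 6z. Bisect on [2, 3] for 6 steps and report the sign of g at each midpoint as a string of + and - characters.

m = 2.5, g(m) = -14.6875 (−); new bracket [2, 2.5]
m = 2.25, g(m) = -0.105469 (−); new bracket [2, 2.25]
m = 2.125, g(m) = 4.635986 (+); new bracket [2.125, 2.25]
m = 2.1875, g(m) = 2.4519 (+); new bracket [2.1875, 2.25]
m = 2.21875, g(m) = 1.2217 (+); new bracket [2.21875, 2.25]
m = 2.234375, g(m) = 0.5705 (+); new bracket [2.234375, 2.25]

--++++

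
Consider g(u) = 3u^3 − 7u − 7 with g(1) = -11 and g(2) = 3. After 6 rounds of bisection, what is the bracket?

[1.875, 1.890625]

g(1.5) = -7.375 < 0, so the root lies in [1.5, 2]
g(1.75) = -3.171875 < 0, so the root lies in [1.75, 2]
g(1.875) = -0.349609 < 0, so the root lies in [1.875, 2]
g(1.9375) = 1.2571 > 0, so the root lies in [1.875, 1.9375]
g(1.90625) = 0.437 > 0, so the root lies in [1.875, 1.90625]
g(1.890625) = 0.0395 > 0, so the root lies in [1.875, 1.890625]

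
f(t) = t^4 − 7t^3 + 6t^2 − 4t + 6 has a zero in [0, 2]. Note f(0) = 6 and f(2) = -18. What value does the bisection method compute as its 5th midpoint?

1.1875

t = 1 gives f = 2, positive; keep [1, 2]
t = 1.5 gives f = -5.0625, negative; keep [1, 1.5]
t = 1.25 gives f = -0.855469, negative; keep [1, 1.25]
t = 1.125 gives f = 0.7288, positive; keep [1.125, 1.25]
t = 1.1875 gives f = -0.0224, negative; keep [1.125, 1.1875]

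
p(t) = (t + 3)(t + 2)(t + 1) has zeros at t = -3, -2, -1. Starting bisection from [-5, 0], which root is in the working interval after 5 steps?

-3

p(-2.5) = 0.375 > 0, so the root lies in [-5, -2.5]
p(-3.75) = -3.609375 < 0, so the root lies in [-3.75, -2.5]
p(-3.125) = -0.298828 < 0, so the root lies in [-3.125, -2.5]
p(-2.8125) = 0.2761 > 0, so the root lies in [-3.125, -2.8125]
p(-2.96875) = 0.0596 > 0, so the root lies in [-3.125, -2.96875]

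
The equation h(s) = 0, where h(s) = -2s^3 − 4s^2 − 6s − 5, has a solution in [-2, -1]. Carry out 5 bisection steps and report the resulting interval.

[-1.25, -1.21875]

s = -1.5 gives h = 1.75, positive; keep [-1.5, -1]
s = -1.25 gives h = 0.15625, positive; keep [-1.25, -1]
s = -1.125 gives h = -0.464844, negative; keep [-1.25, -1.125]
s = -1.1875 gives h = -0.1665, negative; keep [-1.25, -1.1875]
s = -1.21875 gives h = -0.0084, negative; keep [-1.25, -1.21875]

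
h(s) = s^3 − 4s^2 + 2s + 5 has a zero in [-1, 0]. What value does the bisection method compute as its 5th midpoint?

-0.84375

s = -0.5 gives h = 2.875, positive; keep [-1, -0.5]
s = -0.75 gives h = 0.828125, positive; keep [-1, -0.75]
s = -0.875 gives h = -0.482422, negative; keep [-0.875, -0.75]
s = -0.8125 gives h = 0.198, positive; keep [-0.875, -0.8125]
s = -0.84375 gives h = -0.1358, negative; keep [-0.84375, -0.8125]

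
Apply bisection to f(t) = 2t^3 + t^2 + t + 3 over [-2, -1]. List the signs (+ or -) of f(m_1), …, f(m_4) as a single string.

--+-

midpoint -1.5: f = -3 < 0 → [-1.5, -1]
midpoint -1.25: f = -0.59375 < 0 → [-1.25, -1]
midpoint -1.125: f = 0.292969 > 0 → [-1.25, -1.125]
midpoint -1.1875: f = -0.1265 < 0 → [-1.1875, -1.125]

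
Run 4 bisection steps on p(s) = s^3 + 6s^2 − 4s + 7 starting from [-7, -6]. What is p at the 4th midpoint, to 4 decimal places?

3.0032

p(-6.5) = 11.875 > 0, so the root lies in [-7, -6.5]
p(-6.75) = -0.171875 < 0, so the root lies in [-6.75, -6.5]
p(-6.625) = 6.068359 > 0, so the root lies in [-6.75, -6.625]
p(-6.6875) = 3.0032 > 0, so the root lies in [-6.75, -6.6875]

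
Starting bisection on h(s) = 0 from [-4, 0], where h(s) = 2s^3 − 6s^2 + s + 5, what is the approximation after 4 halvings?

s = -2 gives h = -37, negative; keep [-2, 0]
s = -1 gives h = -4, negative; keep [-1, 0]
s = -0.5 gives h = 2.75, positive; keep [-1, -0.5]
s = -0.75 gives h = 0.0312, positive; keep [-1, -0.75]

-0.75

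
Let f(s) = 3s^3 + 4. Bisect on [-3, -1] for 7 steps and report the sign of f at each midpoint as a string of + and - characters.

----++-

s = -2 gives f = -20, negative; keep [-2, -1]
s = -1.5 gives f = -6.125, negative; keep [-1.5, -1]
s = -1.25 gives f = -1.859375, negative; keep [-1.25, -1]
s = -1.125 gives f = -0.2715, negative; keep [-1.125, -1]
s = -1.0625 gives f = 0.4016, positive; keep [-1.125, -1.0625]
s = -1.09375 gives f = 0.0747, positive; keep [-1.125, -1.09375]
s = -1.109375 gives f = -0.096, negative; keep [-1.109375, -1.09375]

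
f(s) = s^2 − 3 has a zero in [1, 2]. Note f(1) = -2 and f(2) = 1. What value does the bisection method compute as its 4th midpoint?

s = 1.5 gives f = -0.75, negative; keep [1.5, 2]
s = 1.75 gives f = 0.0625, positive; keep [1.5, 1.75]
s = 1.625 gives f = -0.359375, negative; keep [1.625, 1.75]
s = 1.6875 gives f = -0.1523, negative; keep [1.6875, 1.75]

1.6875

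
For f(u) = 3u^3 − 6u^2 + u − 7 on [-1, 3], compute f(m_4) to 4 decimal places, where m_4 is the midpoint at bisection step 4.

midpoint 1: f = -9 < 0 → [1, 3]
midpoint 2: f = -5 < 0 → [2, 3]
midpoint 2.5: f = 4.875 > 0 → [2, 2.5]
midpoint 2.25: f = -0.9531 < 0 → [2.25, 2.5]

-0.9531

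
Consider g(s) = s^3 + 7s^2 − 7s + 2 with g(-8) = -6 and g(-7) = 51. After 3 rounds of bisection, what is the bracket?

[-8, -7.875]

s = -7.5 gives g = 26.375, positive; keep [-8, -7.5]
s = -7.75 gives g = 11.203125, positive; keep [-8, -7.75]
s = -7.875 gives g = 2.861328, positive; keep [-8, -7.875]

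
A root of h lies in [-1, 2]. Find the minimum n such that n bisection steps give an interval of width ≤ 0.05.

6

Width after n steps is 3/2^n. Need 2^n ≥ 3/0.05 = 60.
2^5 = 32 < 60 ≤ 2^6 = 64, so n = 6.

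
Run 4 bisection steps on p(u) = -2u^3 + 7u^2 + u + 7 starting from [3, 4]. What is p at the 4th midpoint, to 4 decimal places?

1.7280

p(3.5) = 10.5 > 0, so the root lies in [3.5, 4]
p(3.75) = 3.71875 > 0, so the root lies in [3.75, 4]
p(3.875) = -0.386719 < 0, so the root lies in [3.75, 3.875]
p(3.8125) = 1.728 > 0, so the root lies in [3.8125, 3.875]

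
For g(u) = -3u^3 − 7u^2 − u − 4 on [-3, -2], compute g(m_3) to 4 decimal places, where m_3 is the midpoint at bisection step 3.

m = -2.5, g(m) = 1.625 (+); new bracket [-2.5, -2]
m = -2.25, g(m) = -3.015625 (−); new bracket [-2.5, -2.25]
m = -2.375, g(m) = -0.919922 (−); new bracket [-2.5, -2.375]

-0.9199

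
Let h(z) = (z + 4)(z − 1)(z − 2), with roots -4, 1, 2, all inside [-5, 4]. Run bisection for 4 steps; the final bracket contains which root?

-4

midpoint -0.5: h = 13.125 > 0 → [-5, -0.5]
midpoint -2.75: h = 22.265625 > 0 → [-5, -2.75]
midpoint -3.875: h = 3.580078 > 0 → [-5, -3.875]
midpoint -4.4375: h = -15.3142 < 0 → [-4.4375, -3.875]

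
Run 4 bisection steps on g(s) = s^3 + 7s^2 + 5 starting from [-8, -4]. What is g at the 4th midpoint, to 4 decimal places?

s = -6 gives g = 41, positive; keep [-8, -6]
s = -7 gives g = 5, positive; keep [-8, -7]
s = -7.5 gives g = -23.125, negative; keep [-7.5, -7]
s = -7.25 gives g = -8.1406, negative; keep [-7.25, -7]

-8.1406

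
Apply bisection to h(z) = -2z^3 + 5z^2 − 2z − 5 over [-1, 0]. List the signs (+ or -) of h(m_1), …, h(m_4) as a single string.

m = -0.5, h(m) = -2.5 (−); new bracket [-1, -0.5]
m = -0.75, h(m) = 0.15625 (+); new bracket [-0.75, -0.5]
m = -0.625, h(m) = -1.308594 (−); new bracket [-0.75, -0.625]
m = -0.6875, h(m) = -0.6118 (−); new bracket [-0.75, -0.6875]

-+--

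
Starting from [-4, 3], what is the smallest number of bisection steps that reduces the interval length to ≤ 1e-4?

17

Width after n steps is 7/2^n. Need 2^n ≥ 7/1e-4 = 70000.
2^16 = 65536 < 70000 ≤ 2^17 = 131072, so n = 17.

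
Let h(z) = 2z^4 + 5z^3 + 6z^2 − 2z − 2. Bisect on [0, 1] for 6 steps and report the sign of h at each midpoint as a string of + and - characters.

-++-++

midpoint 0.5: h = -0.75 < 0 → [0.5, 1]
midpoint 0.75: h = 2.617188 > 0 → [0.5, 0.75]
midpoint 0.625: h = 0.619629 > 0 → [0.5, 0.625]
midpoint 0.5625: h = -0.1364 < 0 → [0.5625, 0.625]
midpoint 0.59375: h = 0.2229 > 0 → [0.5625, 0.59375]
midpoint 0.578125: h = 0.0387 > 0 → [0.5625, 0.578125]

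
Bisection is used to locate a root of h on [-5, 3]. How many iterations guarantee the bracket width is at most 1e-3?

13

Width after n steps is 8/2^n. Need 2^n ≥ 8/1e-3 = 8000.
2^12 = 4096 < 8000 ≤ 2^13 = 8192, so n = 13.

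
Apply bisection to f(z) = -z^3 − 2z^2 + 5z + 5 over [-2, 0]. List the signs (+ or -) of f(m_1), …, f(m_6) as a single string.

midpoint -1: f = -1 < 0 → [-1, 0]
midpoint -0.5: f = 2.125 > 0 → [-1, -0.5]
midpoint -0.75: f = 0.546875 > 0 → [-1, -0.75]
midpoint -0.875: f = -0.2363 < 0 → [-0.875, -0.75]
midpoint -0.8125: f = 0.1536 > 0 → [-0.875, -0.8125]
midpoint -0.84375: f = -0.0419 < 0 → [-0.84375, -0.8125]

-++-+-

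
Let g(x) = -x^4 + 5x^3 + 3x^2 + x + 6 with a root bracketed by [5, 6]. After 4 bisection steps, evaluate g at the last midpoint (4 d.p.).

midpoint 5.5: g = 19.0625 > 0 → [5.5, 6]
midpoint 5.75: g = -31.644531 < 0 → [5.5, 5.75]
midpoint 5.625: g = -4.689697 < 0 → [5.5, 5.625]
midpoint 5.5625: g = 7.574 > 0 → [5.5625, 5.625]

7.5740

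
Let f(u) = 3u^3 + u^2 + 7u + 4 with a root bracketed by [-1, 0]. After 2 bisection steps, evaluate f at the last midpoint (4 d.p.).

-1.9531

u = -0.5 gives f = 0.375, positive; keep [-1, -0.5]
u = -0.75 gives f = -1.953125, negative; keep [-0.75, -0.5]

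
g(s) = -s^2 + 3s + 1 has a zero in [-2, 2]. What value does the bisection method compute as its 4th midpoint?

midpoint 0: g = 1 > 0 → [-2, 0]
midpoint -1: g = -3 < 0 → [-1, 0]
midpoint -0.5: g = -0.75 < 0 → [-0.5, 0]
midpoint -0.25: g = 0.1875 > 0 → [-0.5, -0.25]

-0.25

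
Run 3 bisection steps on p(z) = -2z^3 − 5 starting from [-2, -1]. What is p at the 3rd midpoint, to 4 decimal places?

z = -1.5 gives p = 1.75, positive; keep [-1.5, -1]
z = -1.25 gives p = -1.09375, negative; keep [-1.5, -1.25]
z = -1.375 gives p = 0.199219, positive; keep [-1.375, -1.25]

0.1992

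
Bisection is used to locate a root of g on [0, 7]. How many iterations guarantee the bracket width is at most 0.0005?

14

Width after n steps is 7/2^n. Need 2^n ≥ 7/0.0005 = 14000.
2^13 = 8192 < 14000 ≤ 2^14 = 16384, so n = 14.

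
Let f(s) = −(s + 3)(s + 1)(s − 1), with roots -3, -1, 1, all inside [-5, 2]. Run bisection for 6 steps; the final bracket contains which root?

midpoint -1.5: f = -1.875 < 0 → [-5, -1.5]
midpoint -3.25: f = 2.390625 > 0 → [-3.25, -1.5]
midpoint -2.375: f = -2.900391 < 0 → [-3.25, -2.375]
midpoint -2.8125: f = -1.2957 < 0 → [-3.25, -2.8125]
midpoint -3.03125: f = 0.2559 > 0 → [-3.03125, -2.8125]
midpoint -2.921875: f = -0.5889 < 0 → [-3.03125, -2.921875]

-3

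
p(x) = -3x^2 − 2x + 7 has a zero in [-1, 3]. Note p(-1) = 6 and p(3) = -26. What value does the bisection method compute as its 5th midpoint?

1.125

m = 1, p(m) = 2 (+); new bracket [1, 3]
m = 2, p(m) = -9 (−); new bracket [1, 2]
m = 1.5, p(m) = -2.75 (−); new bracket [1, 1.5]
m = 1.25, p(m) = -0.1875 (−); new bracket [1, 1.25]
m = 1.125, p(m) = 0.9531 (+); new bracket [1.125, 1.25]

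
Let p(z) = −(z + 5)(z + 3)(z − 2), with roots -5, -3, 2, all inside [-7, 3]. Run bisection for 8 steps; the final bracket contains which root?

2

midpoint -2: p = 12 > 0 → [-2, 3]
midpoint 0.5: p = 28.875 > 0 → [0.5, 3]
midpoint 1.75: p = 8.015625 > 0 → [1.75, 3]
midpoint 2.375: p = -14.8652 < 0 → [1.75, 2.375]
midpoint 2.0625: p = -2.2346 < 0 → [1.75, 2.0625]
midpoint 1.90625: p = 3.1766 > 0 → [1.90625, 2.0625]
midpoint 1.984375: p = 0.5439 > 0 → [1.984375, 2.0625]
midpoint 2.0234375: p = -0.8269 < 0 → [1.984375, 2.0234375]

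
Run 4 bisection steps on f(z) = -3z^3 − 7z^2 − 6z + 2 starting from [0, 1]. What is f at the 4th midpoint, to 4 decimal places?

-0.6501

m = 0.5, f(m) = -3.125 (−); new bracket [0, 0.5]
m = 0.25, f(m) = 0.015625 (+); new bracket [0.25, 0.5]
m = 0.375, f(m) = -1.392578 (−); new bracket [0.25, 0.375]
m = 0.3125, f(m) = -0.6501 (−); new bracket [0.25, 0.3125]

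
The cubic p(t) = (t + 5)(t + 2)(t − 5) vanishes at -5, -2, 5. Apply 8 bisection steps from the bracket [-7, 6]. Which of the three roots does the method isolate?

5

midpoint -0.5: p = -37.125 < 0 → [-0.5, 6]
midpoint 2.75: p = -82.828125 < 0 → [2.75, 6]
midpoint 4.375: p = -37.353516 < 0 → [4.375, 6]
midpoint 5.1875: p = 13.7292 > 0 → [4.375, 5.1875]
midpoint 4.78125: p = -14.5095 < 0 → [4.78125, 5.1875]
midpoint 4.984375: p = -1.0896 < 0 → [4.984375, 5.1875]
midpoint 5.0859375: p = 6.1418 > 0 → [4.984375, 5.0859375]
midpoint 5.03515625: p = 2.482 > 0 → [4.984375, 5.03515625]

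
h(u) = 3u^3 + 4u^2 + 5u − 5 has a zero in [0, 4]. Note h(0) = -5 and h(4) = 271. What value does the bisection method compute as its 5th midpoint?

0.625

u = 2 gives h = 45, positive; keep [0, 2]
u = 1 gives h = 7, positive; keep [0, 1]
u = 0.5 gives h = -1.125, negative; keep [0.5, 1]
u = 0.75 gives h = 2.2656, positive; keep [0.5, 0.75]
u = 0.625 gives h = 0.4199, positive; keep [0.5, 0.625]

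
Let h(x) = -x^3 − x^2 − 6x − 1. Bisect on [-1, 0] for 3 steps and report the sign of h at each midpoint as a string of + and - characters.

++-

m = -0.5, h(m) = 1.875 (+); new bracket [-0.5, 0]
m = -0.25, h(m) = 0.453125 (+); new bracket [-0.25, 0]
m = -0.125, h(m) = -0.263672 (−); new bracket [-0.25, -0.125]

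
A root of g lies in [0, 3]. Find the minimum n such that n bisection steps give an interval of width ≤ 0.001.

Width after n steps is 3/2^n. Need 2^n ≥ 3/0.001 = 3000.
2^11 = 2048 < 3000 ≤ 2^12 = 4096, so n = 12.

12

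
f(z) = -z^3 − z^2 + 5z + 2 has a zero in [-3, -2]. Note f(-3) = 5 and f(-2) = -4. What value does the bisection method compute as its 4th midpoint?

midpoint -2.5: f = -1.125 < 0 → [-3, -2.5]
midpoint -2.75: f = 1.484375 > 0 → [-2.75, -2.5]
midpoint -2.625: f = 0.072266 > 0 → [-2.625, -2.5]
midpoint -2.5625: f = -0.5525 < 0 → [-2.625, -2.5625]

-2.5625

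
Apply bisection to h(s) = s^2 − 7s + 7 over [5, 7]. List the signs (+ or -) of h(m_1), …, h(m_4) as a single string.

h(6) = 1 > 0, so the root lies in [5, 6]
h(5.5) = -1.25 < 0, so the root lies in [5.5, 6]
h(5.75) = -0.1875 < 0, so the root lies in [5.75, 6]
h(5.875) = 0.3906 > 0, so the root lies in [5.75, 5.875]

+--+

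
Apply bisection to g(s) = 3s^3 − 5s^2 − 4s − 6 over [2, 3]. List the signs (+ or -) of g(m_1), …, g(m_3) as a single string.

m = 2.5, g(m) = -0.375 (−); new bracket [2.5, 3]
m = 2.75, g(m) = 7.578125 (+); new bracket [2.5, 2.75]
m = 2.625, g(m) = 3.310547 (+); new bracket [2.5, 2.625]

-++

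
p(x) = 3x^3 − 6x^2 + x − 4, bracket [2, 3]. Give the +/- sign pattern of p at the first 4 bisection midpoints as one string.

++-+

midpoint 2.5: p = 7.875 > 0 → [2, 2.5]
midpoint 2.25: p = 2.046875 > 0 → [2, 2.25]
midpoint 2.125: p = -0.181641 < 0 → [2.125, 2.25]
midpoint 2.1875: p = 0.8792 > 0 → [2.125, 2.1875]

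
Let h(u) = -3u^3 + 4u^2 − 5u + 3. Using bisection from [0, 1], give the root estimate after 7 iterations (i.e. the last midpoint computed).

midpoint 0.5: h = 1.125 > 0 → [0.5, 1]
midpoint 0.75: h = 0.234375 > 0 → [0.75, 1]
midpoint 0.875: h = -0.322266 < 0 → [0.75, 0.875]
midpoint 0.8125: h = -0.031 < 0 → [0.75, 0.8125]
midpoint 0.78125: h = 0.1046 > 0 → [0.78125, 0.8125]
midpoint 0.796875: h = 0.0376 > 0 → [0.796875, 0.8125]
midpoint 0.8046875: h = 0.0035 > 0 → [0.8046875, 0.8125]

0.8046875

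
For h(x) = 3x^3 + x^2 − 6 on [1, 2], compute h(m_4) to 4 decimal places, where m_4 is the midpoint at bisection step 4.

h(1.5) = 6.375 > 0, so the root lies in [1, 1.5]
h(1.25) = 1.421875 > 0, so the root lies in [1, 1.25]
h(1.125) = -0.462891 < 0, so the root lies in [1.125, 1.25]
h(1.1875) = 0.4338 > 0, so the root lies in [1.125, 1.1875]

0.4338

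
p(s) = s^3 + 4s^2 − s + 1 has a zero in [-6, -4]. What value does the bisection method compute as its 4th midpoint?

s = -5 gives p = -19, negative; keep [-5, -4]
s = -4.5 gives p = -4.625, negative; keep [-4.5, -4]
s = -4.25 gives p = 0.734375, positive; keep [-4.5, -4.25]
s = -4.375 gives p = -1.8027, negative; keep [-4.375, -4.25]

-4.375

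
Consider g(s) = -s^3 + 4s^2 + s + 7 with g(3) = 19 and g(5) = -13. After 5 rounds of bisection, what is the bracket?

[4.5, 4.5625]

m = 4, g(m) = 11 (+); new bracket [4, 5]
m = 4.5, g(m) = 1.375 (+); new bracket [4.5, 5]
m = 4.75, g(m) = -5.171875 (−); new bracket [4.5, 4.75]
m = 4.625, g(m) = -1.7441 (−); new bracket [4.5, 4.625]
m = 4.5625, g(m) = -0.1467 (−); new bracket [4.5, 4.5625]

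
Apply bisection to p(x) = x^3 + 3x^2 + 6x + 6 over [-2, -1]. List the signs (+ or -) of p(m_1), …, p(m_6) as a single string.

x = -1.5 gives p = 0.375, positive; keep [-2, -1.5]
x = -1.75 gives p = -0.671875, negative; keep [-1.75, -1.5]
x = -1.625 gives p = -0.119141, negative; keep [-1.625, -1.5]
x = -1.5625 gives p = 0.1345, positive; keep [-1.625, -1.5625]
x = -1.59375 gives p = 0.0094, positive; keep [-1.625, -1.59375]
x = -1.609375 gives p = -0.0544, negative; keep [-1.609375, -1.59375]

+--++-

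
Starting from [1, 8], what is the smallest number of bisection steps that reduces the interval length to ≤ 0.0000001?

27

Width after n steps is 7/2^n. Need 2^n ≥ 7/0.0000001 = 70000000.
2^26 = 67108864 < 70000000 ≤ 2^27 = 134217728, so n = 27.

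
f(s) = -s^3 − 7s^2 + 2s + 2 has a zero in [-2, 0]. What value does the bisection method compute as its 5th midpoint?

m = -1, f(m) = -6 (−); new bracket [-1, 0]
m = -0.5, f(m) = -0.625 (−); new bracket [-0.5, 0]
m = -0.25, f(m) = 1.078125 (+); new bracket [-0.5, -0.25]
m = -0.375, f(m) = 0.3184 (+); new bracket [-0.5, -0.375]
m = -0.4375, f(m) = -0.1311 (−); new bracket [-0.4375, -0.375]

-0.4375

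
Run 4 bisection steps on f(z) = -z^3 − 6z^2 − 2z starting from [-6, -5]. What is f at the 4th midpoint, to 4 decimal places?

1.2664

m = -5.5, f(m) = -4.125 (−); new bracket [-6, -5.5]
m = -5.75, f(m) = 3.234375 (+); new bracket [-5.75, -5.5]
m = -5.625, f(m) = -0.615234 (−); new bracket [-5.75, -5.625]
m = -5.6875, f(m) = 1.2664 (+); new bracket [-5.6875, -5.625]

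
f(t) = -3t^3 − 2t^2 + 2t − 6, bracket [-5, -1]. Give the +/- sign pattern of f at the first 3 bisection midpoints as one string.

++-

t = -3 gives f = 51, positive; keep [-3, -1]
t = -2 gives f = 6, positive; keep [-2, -1]
t = -1.5 gives f = -3.375, negative; keep [-2, -1.5]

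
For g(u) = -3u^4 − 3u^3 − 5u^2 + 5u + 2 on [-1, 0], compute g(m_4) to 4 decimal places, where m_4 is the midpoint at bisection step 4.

0.0122

midpoint -0.5: g = -1.5625 < 0 → [-0.5, 0]
midpoint -0.25: g = 0.472656 > 0 → [-0.5, -0.25]
midpoint -0.375: g = -0.479248 < 0 → [-0.375, -0.25]
midpoint -0.3125: g = 0.0122 > 0 → [-0.375, -0.3125]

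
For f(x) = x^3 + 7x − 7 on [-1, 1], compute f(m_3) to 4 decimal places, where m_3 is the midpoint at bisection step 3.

-1.3281

midpoint 0: f = -7 < 0 → [0, 1]
midpoint 0.5: f = -3.375 < 0 → [0.5, 1]
midpoint 0.75: f = -1.328125 < 0 → [0.75, 1]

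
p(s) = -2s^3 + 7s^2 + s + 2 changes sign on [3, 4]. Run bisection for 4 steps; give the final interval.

p(3.5) = 5.5 > 0, so the root lies in [3.5, 4]
p(3.75) = -1.28125 < 0, so the root lies in [3.5, 3.75]
p(3.625) = 2.339844 > 0, so the root lies in [3.625, 3.75]
p(3.6875) = 0.5884 > 0, so the root lies in [3.6875, 3.75]

[3.6875, 3.75]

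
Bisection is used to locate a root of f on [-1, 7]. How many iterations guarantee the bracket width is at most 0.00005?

18

Width after n steps is 8/2^n. Need 2^n ≥ 8/0.00005 = 160000.
2^17 = 131072 < 160000 ≤ 2^18 = 262144, so n = 18.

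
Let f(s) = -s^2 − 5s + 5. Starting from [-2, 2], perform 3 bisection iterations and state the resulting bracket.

[0.5, 1]

m = 0, f(m) = 5 (+); new bracket [0, 2]
m = 1, f(m) = -1 (−); new bracket [0, 1]
m = 0.5, f(m) = 2.25 (+); new bracket [0.5, 1]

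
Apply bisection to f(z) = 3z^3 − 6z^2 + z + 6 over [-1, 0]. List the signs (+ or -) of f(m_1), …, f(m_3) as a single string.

++-

midpoint -0.5: f = 3.625 > 0 → [-1, -0.5]
midpoint -0.75: f = 0.609375 > 0 → [-1, -0.75]
midpoint -0.875: f = -1.478516 < 0 → [-0.875, -0.75]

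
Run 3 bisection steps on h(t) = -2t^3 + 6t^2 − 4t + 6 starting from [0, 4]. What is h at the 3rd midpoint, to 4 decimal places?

m = 2, h(m) = 6 (+); new bracket [2, 4]
m = 3, h(m) = -6 (−); new bracket [2, 3]
m = 2.5, h(m) = 2.25 (+); new bracket [2.5, 3]

2.2500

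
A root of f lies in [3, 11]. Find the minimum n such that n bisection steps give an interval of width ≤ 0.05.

Width after n steps is 8/2^n. Need 2^n ≥ 8/0.05 = 160.
2^7 = 128 < 160 ≤ 2^8 = 256, so n = 8.

8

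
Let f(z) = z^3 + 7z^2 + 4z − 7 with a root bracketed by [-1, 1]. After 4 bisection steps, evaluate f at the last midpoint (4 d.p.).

-1.5215

z = 0 gives f = -7, negative; keep [0, 1]
z = 0.5 gives f = -3.125, negative; keep [0.5, 1]
z = 0.75 gives f = 0.359375, positive; keep [0.5, 0.75]
z = 0.625 gives f = -1.5215, negative; keep [0.625, 0.75]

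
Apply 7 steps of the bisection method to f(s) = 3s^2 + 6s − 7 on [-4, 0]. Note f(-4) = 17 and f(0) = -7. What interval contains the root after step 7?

[-2.84375, -2.8125]

s = -2 gives f = -7, negative; keep [-4, -2]
s = -3 gives f = 2, positive; keep [-3, -2]
s = -2.5 gives f = -3.25, negative; keep [-3, -2.5]
s = -2.75 gives f = -0.8125, negative; keep [-3, -2.75]
s = -2.875 gives f = 0.5469, positive; keep [-2.875, -2.75]
s = -2.8125 gives f = -0.1445, negative; keep [-2.875, -2.8125]
s = -2.84375 gives f = 0.1982, positive; keep [-2.84375, -2.8125]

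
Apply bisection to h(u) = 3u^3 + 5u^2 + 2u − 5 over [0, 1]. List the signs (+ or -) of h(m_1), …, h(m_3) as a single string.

-+-

m = 0.5, h(m) = -2.375 (−); new bracket [0.5, 1]
m = 0.75, h(m) = 0.578125 (+); new bracket [0.5, 0.75]
m = 0.625, h(m) = -1.064453 (−); new bracket [0.625, 0.75]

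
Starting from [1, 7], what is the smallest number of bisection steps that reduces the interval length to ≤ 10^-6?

23

Width after n steps is 6/2^n. Need 2^n ≥ 6/10^-6 = 6000000.
2^22 = 4194304 < 6000000 ≤ 2^23 = 8388608, so n = 23.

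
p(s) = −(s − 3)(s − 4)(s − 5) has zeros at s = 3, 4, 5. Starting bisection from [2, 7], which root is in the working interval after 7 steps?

s = 4.5 gives p = 0.375, positive; keep [4.5, 7]
s = 5.75 gives p = -3.609375, negative; keep [4.5, 5.75]
s = 5.125 gives p = -0.298828, negative; keep [4.5, 5.125]
s = 4.8125 gives p = 0.2761, positive; keep [4.8125, 5.125]
s = 4.96875 gives p = 0.0596, positive; keep [4.96875, 5.125]
s = 5.046875 gives p = -0.1004, negative; keep [4.96875, 5.046875]
s = 5.0078125 gives p = -0.0158, negative; keep [4.96875, 5.0078125]

5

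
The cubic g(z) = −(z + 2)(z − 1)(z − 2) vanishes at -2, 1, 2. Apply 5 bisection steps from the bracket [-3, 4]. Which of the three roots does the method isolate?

midpoint 0.5: g = -1.875 < 0 → [-3, 0.5]
midpoint -1.25: g = -5.484375 < 0 → [-3, -1.25]
midpoint -2.125: g = 1.611328 > 0 → [-2.125, -1.25]
midpoint -1.6875: g = -3.0969 < 0 → [-2.125, -1.6875]
midpoint -1.90625: g = -1.0643 < 0 → [-2.125, -1.90625]

-2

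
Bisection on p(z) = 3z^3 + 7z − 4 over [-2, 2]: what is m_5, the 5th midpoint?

0.625

z = 0 gives p = -4, negative; keep [0, 2]
z = 1 gives p = 6, positive; keep [0, 1]
z = 0.5 gives p = -0.125, negative; keep [0.5, 1]
z = 0.75 gives p = 2.5156, positive; keep [0.5, 0.75]
z = 0.625 gives p = 1.1074, positive; keep [0.5, 0.625]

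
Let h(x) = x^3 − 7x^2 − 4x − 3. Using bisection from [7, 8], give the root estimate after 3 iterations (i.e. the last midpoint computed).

x = 7.5 gives h = -4.875, negative; keep [7.5, 8]
x = 7.75 gives h = 11.046875, positive; keep [7.5, 7.75]
x = 7.625 gives h = 2.837891, positive; keep [7.5, 7.625]

7.625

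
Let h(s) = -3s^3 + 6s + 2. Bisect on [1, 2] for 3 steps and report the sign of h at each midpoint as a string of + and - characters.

+--

h(1.5) = 0.875 > 0, so the root lies in [1.5, 2]
h(1.75) = -3.578125 < 0, so the root lies in [1.5, 1.75]
h(1.625) = -1.123047 < 0, so the root lies in [1.5, 1.625]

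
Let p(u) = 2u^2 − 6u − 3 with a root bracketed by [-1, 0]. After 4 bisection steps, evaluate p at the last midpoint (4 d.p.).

0.0078

p(-0.5) = 0.5 > 0, so the root lies in [-0.5, 0]
p(-0.25) = -1.375 < 0, so the root lies in [-0.5, -0.25]
p(-0.375) = -0.46875 < 0, so the root lies in [-0.5, -0.375]
p(-0.4375) = 0.0078 > 0, so the root lies in [-0.4375, -0.375]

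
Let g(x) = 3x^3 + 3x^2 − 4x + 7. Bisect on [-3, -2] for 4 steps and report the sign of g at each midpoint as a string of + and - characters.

--+-

midpoint -2.5: g = -11.125 < 0 → [-2.5, -2]
midpoint -2.25: g = -2.984375 < 0 → [-2.25, -2]
midpoint -2.125: g = 0.259766 > 0 → [-2.25, -2.125]
midpoint -2.1875: g = -1.2971 < 0 → [-2.1875, -2.125]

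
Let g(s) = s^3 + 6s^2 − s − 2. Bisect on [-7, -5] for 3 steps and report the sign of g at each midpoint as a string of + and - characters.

s = -6 gives g = 4, positive; keep [-7, -6]
s = -6.5 gives g = -16.625, negative; keep [-6.5, -6]
s = -6.25 gives g = -5.515625, negative; keep [-6.25, -6]

+--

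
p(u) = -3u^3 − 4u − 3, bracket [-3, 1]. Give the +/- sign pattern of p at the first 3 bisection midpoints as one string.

+--

m = -1, p(m) = 4 (+); new bracket [-1, 1]
m = 0, p(m) = -3 (−); new bracket [-1, 0]
m = -0.5, p(m) = -0.625 (−); new bracket [-1, -0.5]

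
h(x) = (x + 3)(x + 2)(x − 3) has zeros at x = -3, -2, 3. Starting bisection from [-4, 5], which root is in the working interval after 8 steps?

3

h(0.5) = -21.875 < 0, so the root lies in [0.5, 5]
h(2.75) = -6.828125 < 0, so the root lies in [2.75, 5]
h(3.875) = 35.341797 > 0, so the root lies in [2.75, 3.875]
h(3.3125) = 10.4797 > 0, so the root lies in [2.75, 3.3125]
h(3.03125) = 0.9483 > 0, so the root lies in [2.75, 3.03125]
h(2.890625) = -3.151 < 0, so the root lies in [2.890625, 3.03125]
h(2.9609375) = -1.1551 < 0, so the root lies in [2.9609375, 3.03125]
h(2.99609375) = -0.117 < 0, so the root lies in [2.99609375, 3.03125]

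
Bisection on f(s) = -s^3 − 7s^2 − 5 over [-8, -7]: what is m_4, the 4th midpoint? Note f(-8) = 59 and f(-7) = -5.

f(-7.5) = 23.125 > 0, so the root lies in [-7.5, -7]
f(-7.25) = 8.140625 > 0, so the root lies in [-7.25, -7]
f(-7.125) = 1.345703 > 0, so the root lies in [-7.125, -7]
f(-7.0625) = -1.8826 < 0, so the root lies in [-7.125, -7.0625]

-7.0625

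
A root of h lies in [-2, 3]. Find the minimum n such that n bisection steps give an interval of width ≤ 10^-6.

Width after n steps is 5/2^n. Need 2^n ≥ 5/10^-6 = 5000000.
2^22 = 4194304 < 5000000 ≤ 2^23 = 8388608, so n = 23.

23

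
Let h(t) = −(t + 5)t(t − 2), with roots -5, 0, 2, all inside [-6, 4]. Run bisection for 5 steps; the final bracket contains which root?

h(-1) = -12 < 0, so the root lies in [-6, -1]
h(-3.5) = -28.875 < 0, so the root lies in [-6, -3.5]
h(-4.75) = -8.015625 < 0, so the root lies in [-6, -4.75]
h(-5.375) = 14.8652 > 0, so the root lies in [-5.375, -4.75]
h(-5.0625) = 2.2346 > 0, so the root lies in [-5.0625, -4.75]

-5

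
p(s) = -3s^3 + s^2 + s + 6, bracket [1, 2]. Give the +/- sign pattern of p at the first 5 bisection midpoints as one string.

midpoint 1.5: p = -0.375 < 0 → [1, 1.5]
midpoint 1.25: p = 2.953125 > 0 → [1.25, 1.5]
midpoint 1.375: p = 1.466797 > 0 → [1.375, 1.5]
midpoint 1.4375: p = 0.5925 > 0 → [1.4375, 1.5]
midpoint 1.46875: p = 0.1207 > 0 → [1.46875, 1.5]

-++++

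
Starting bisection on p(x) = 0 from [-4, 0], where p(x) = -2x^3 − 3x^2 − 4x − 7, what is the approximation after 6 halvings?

-1.5625

x = -2 gives p = 5, positive; keep [-2, 0]
x = -1 gives p = -4, negative; keep [-2, -1]
x = -1.5 gives p = -1, negative; keep [-2, -1.5]
x = -1.75 gives p = 1.5312, positive; keep [-1.75, -1.5]
x = -1.625 gives p = 0.1602, positive; keep [-1.625, -1.5]
x = -1.5625 gives p = -0.4448, negative; keep [-1.625, -1.5625]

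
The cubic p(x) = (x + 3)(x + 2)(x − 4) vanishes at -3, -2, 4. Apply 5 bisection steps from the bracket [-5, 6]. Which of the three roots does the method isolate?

x = 0.5 gives p = -30.625, negative; keep [0.5, 6]
x = 3.25 gives p = -24.609375, negative; keep [3.25, 6]
x = 4.625 gives p = 31.572266, positive; keep [3.25, 4.625]
x = 3.9375 gives p = -2.5745, negative; keep [3.9375, 4.625]
x = 4.28125 gives p = 12.8631, positive; keep [3.9375, 4.28125]

4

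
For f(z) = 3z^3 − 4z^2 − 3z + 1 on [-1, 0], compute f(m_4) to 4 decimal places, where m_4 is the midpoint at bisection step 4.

0.1970

m = -0.5, f(m) = 1.125 (+); new bracket [-1, -0.5]
m = -0.75, f(m) = -0.265625 (−); new bracket [-0.75, -0.5]
m = -0.625, f(m) = 0.580078 (+); new bracket [-0.75, -0.625]
m = -0.6875, f(m) = 0.197 (+); new bracket [-0.75, -0.6875]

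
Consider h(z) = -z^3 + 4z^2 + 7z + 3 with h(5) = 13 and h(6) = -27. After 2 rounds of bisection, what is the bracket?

m = 5.5, h(m) = -3.875 (−); new bracket [5, 5.5]
m = 5.25, h(m) = 5.296875 (+); new bracket [5.25, 5.5]

[5.25, 5.5]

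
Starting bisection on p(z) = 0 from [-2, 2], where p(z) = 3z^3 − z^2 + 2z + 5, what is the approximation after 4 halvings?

m = 0, p(m) = 5 (+); new bracket [-2, 0]
m = -1, p(m) = -1 (−); new bracket [-1, 0]
m = -0.5, p(m) = 3.375 (+); new bracket [-1, -0.5]
m = -0.75, p(m) = 1.6719 (+); new bracket [-1, -0.75]

-0.75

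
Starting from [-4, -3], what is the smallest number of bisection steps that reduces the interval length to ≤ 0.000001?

20

Width after n steps is 1/2^n. Need 2^n ≥ 1/0.000001 = 1000000.
2^19 = 524288 < 1000000 ≤ 2^20 = 1048576, so n = 20.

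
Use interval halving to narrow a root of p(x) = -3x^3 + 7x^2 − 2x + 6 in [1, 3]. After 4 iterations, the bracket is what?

[2.375, 2.5]

p(2) = 6 > 0, so the root lies in [2, 3]
p(2.5) = -2.125 < 0, so the root lies in [2, 2.5]
p(2.25) = 2.765625 > 0, so the root lies in [2.25, 2.5]
p(2.375) = 0.5449 > 0, so the root lies in [2.375, 2.5]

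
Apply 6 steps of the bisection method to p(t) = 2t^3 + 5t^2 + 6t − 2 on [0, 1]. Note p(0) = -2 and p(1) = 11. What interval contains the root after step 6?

[0.265625, 0.28125]

p(0.5) = 2.5 > 0, so the root lies in [0, 0.5]
p(0.25) = -0.15625 < 0, so the root lies in [0.25, 0.5]
p(0.375) = 1.058594 > 0, so the root lies in [0.25, 0.375]
p(0.3125) = 0.4243 > 0, so the root lies in [0.25, 0.3125]
p(0.28125) = 0.1275 > 0, so the root lies in [0.25, 0.28125]
p(0.265625) = -0.016 < 0, so the root lies in [0.265625, 0.28125]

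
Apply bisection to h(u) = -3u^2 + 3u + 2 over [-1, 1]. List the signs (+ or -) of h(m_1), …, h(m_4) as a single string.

midpoint 0: h = 2 > 0 → [-1, 0]
midpoint -0.5: h = -0.25 < 0 → [-0.5, 0]
midpoint -0.25: h = 1.0625 > 0 → [-0.5, -0.25]
midpoint -0.375: h = 0.4531 > 0 → [-0.5, -0.375]

+-++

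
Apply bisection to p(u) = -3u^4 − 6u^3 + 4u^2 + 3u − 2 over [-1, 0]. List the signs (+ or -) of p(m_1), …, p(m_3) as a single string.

u = -0.5 gives p = -1.9375, negative; keep [-1, -0.5]
u = -0.75 gives p = -0.417969, negative; keep [-1, -0.75]
u = -0.875 gives p = 0.698486, positive; keep [-0.875, -0.75]

--+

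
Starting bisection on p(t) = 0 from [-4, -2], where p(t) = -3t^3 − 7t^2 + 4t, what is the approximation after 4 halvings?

midpoint -3: p = 6 > 0 → [-3, -2]
midpoint -2.5: p = -6.875 < 0 → [-3, -2.5]
midpoint -2.75: p = -1.546875 < 0 → [-3, -2.75]
midpoint -2.875: p = 1.9316 > 0 → [-2.875, -2.75]

-2.875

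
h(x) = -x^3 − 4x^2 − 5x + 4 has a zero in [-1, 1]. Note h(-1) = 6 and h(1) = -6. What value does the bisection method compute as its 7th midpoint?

0.546875

midpoint 0: h = 4 > 0 → [0, 1]
midpoint 0.5: h = 0.375 > 0 → [0.5, 1]
midpoint 0.75: h = -2.421875 < 0 → [0.5, 0.75]
midpoint 0.625: h = -0.9316 < 0 → [0.5, 0.625]
midpoint 0.5625: h = -0.2561 < 0 → [0.5, 0.5625]
midpoint 0.53125: h = 0.0649 > 0 → [0.53125, 0.5625]
midpoint 0.546875: h = -0.0942 < 0 → [0.53125, 0.546875]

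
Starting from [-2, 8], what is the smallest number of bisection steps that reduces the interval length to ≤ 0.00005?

18

Width after n steps is 10/2^n. Need 2^n ≥ 10/0.00005 = 200000.
2^17 = 131072 < 200000 ≤ 2^18 = 262144, so n = 18.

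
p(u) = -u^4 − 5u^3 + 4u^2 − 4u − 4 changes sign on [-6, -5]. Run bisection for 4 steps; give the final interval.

u = -5.5 gives p = 55.8125, positive; keep [-6, -5.5]
u = -5.75 gives p = 8.667969, positive; keep [-6, -5.75]
u = -5.875 gives p = -19.869385, negative; keep [-5.875, -5.75]
u = -5.8125 gives p = -5.1651, negative; keep [-5.8125, -5.75]

[-5.8125, -5.75]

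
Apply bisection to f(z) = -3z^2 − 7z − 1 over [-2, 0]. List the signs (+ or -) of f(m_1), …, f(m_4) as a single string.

midpoint -1: f = 3 > 0 → [-1, 0]
midpoint -0.5: f = 1.75 > 0 → [-0.5, 0]
midpoint -0.25: f = 0.5625 > 0 → [-0.25, 0]
midpoint -0.125: f = -0.1719 < 0 → [-0.25, -0.125]

+++-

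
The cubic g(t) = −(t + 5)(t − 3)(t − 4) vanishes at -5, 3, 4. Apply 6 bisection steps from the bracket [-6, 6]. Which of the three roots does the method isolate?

t = 0 gives g = -60, negative; keep [-6, 0]
t = -3 gives g = -84, negative; keep [-6, -3]
t = -4.5 gives g = -31.875, negative; keep [-6, -4.5]
t = -5.25 gives g = 19.0781, positive; keep [-5.25, -4.5]
t = -4.875 gives g = -8.7363, negative; keep [-5.25, -4.875]
t = -5.0625 gives g = 4.5667, positive; keep [-5.0625, -4.875]

-5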